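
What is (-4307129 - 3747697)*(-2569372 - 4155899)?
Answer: 54170887707846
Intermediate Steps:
(-4307129 - 3747697)*(-2569372 - 4155899) = -8054826*(-6725271) = 54170887707846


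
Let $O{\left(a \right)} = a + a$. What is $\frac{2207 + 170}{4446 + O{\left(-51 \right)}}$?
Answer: $\frac{2377}{4344} \approx 0.54719$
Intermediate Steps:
$O{\left(a \right)} = 2 a$
$\frac{2207 + 170}{4446 + O{\left(-51 \right)}} = \frac{2207 + 170}{4446 + 2 \left(-51\right)} = \frac{2377}{4446 - 102} = \frac{2377}{4344}$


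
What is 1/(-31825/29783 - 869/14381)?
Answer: -428309323/483556752 ≈ -0.88575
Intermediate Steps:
1/(-31825/29783 - 869/14381) = 1/(-483556752/428309323) = -428309323/483556752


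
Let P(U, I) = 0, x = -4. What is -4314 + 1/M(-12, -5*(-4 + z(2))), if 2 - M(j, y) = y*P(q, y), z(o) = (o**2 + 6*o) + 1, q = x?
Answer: -8627/2 ≈ -4313.5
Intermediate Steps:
q = -4
z(o) = 1 + o**2 + 6*o
M(j, y) = 2 (M(j, y) = 2 - y*0 = 2 - 1*0 = 2 + 0 = 2)
-4314 + 1/M(-12, -5*(-4 + z(2))) = -4314 + 1/2 = -8627/2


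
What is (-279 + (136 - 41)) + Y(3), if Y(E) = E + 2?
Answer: -179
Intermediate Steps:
Y(E) = 2 + E
(-279 + (136 - 41)) + Y(3) = (-279 + (136 - 41)) + (2 + 3) = (-279 + 95) + 5 = -184 + 5 = -179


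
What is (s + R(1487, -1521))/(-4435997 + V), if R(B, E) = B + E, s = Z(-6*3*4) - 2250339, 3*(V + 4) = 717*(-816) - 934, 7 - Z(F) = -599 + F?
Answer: 6749085/13894009 ≈ 0.48575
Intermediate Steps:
Z(F) = 606 - F (Z(F) = 7 - (-599 + F) = 7 + (599 - F) = 606 - F)
V = -586018/3 (V = -4 + (717*(-816) - 934)/3 = -4 + (-585072 - 934)/3 = -4 + (⅓)*(-586006) = -4 - 586006/3 = -586018/3 ≈ -1.9534e+5)
s = -2249661 (s = (606 - (-6*3)*4) - 2250339 = (606 - (-18)*4) - 2250339 = (606 - 1*(-72)) - 2250339 = (606 + 72) - 2250339 = 678 - 2250339 = -2249661)
(s + R(1487, -1521))/(-4435997 + V) = (-2249661 + (1487 - 1521))/(-4435997 - 586018/3) = (-2249661 - 34)/(-13894009/3) = -2249695*(-3/13894009) = 6749085/13894009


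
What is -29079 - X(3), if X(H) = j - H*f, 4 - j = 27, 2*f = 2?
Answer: -29053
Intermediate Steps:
f = 1 (f = (½)*2 = 1)
j = -23 (j = 4 - 1*27 = 4 - 27 = -23)
X(H) = -23 - H
-29079 - X(3) = -29079 - (-23 - 1*3) = -29079 - (-23 - 3) = -29079 - 1*(-26) = -29079 + 26 = -29053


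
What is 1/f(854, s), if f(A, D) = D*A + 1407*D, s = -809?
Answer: -1/1829149 ≈ -5.4670e-7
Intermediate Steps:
f(A, D) = 1407*D + A*D (f(A, D) = A*D + 1407*D = 1407*D + A*D)
1/f(854, s) = 1/(-809*(1407 + 854)) = 1/(-809*2261) = 1/(-1829149) = -1/1829149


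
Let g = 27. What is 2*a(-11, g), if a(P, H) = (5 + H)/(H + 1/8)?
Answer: 512/217 ≈ 2.3594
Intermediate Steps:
a(P, H) = (5 + H)/(⅛ + H) (a(P, H) = (5 + H)/(H + ⅛) = (5 + H)/(⅛ + H))
2*a(-11, g) = 2*(8*(5 + 27)/(1 + 8*27)) = 2*(8*32/(1 + 216)) = 2*(8*32/217) = 2*(8*(1/217)*32) = 2*(256/217) = 512/217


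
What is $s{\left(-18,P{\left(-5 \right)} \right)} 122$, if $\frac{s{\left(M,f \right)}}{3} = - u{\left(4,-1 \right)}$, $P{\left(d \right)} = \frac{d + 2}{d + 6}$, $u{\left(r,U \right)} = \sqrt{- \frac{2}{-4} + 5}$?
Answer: $- 183 \sqrt{22} \approx -858.35$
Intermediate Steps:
$u{\left(r,U \right)} = \frac{\sqrt{22}}{2}$ ($u{\left(r,U \right)} = \sqrt{\left(-2\right) \left(- \frac{1}{4}\right) + 5} = \sqrt{\frac{1}{2} + 5} = \sqrt{\frac{11}{2}} = \frac{\sqrt{22}}{2}$)
$P{\left(d \right)} = \frac{2 + d}{6 + d}$
$s{\left(M,f \right)} = - \frac{3 \sqrt{22}}{2}$ ($s{\left(M,f \right)} = 3 \left(- \frac{\sqrt{22}}{2}\right) = - \frac{3 \sqrt{22}}{2}$)
$s{\left(-18,P{\left(-5 \right)} \right)} 122 = - \frac{3 \sqrt{22}}{2} \cdot 122 = - 183 \sqrt{22}$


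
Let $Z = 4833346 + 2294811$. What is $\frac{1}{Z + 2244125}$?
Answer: $\frac{1}{9372282} \approx 1.067 \cdot 10^{-7}$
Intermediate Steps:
$Z = 7128157$
$\frac{1}{Z + 2244125} = \frac{1}{7128157 + 2244125} = \frac{1}{9372282}$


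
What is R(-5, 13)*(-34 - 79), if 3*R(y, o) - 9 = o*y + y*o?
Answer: 13673/3 ≈ 4557.7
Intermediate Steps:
R(y, o) = 3 + 2*o*y/3 (R(y, o) = 3 + (o*y + y*o)/3 = 3 + (o*y + o*y)/3 = 3 + (2*o*y)/3 = 3 + 2*o*y/3)
R(-5, 13)*(-34 - 79) = (3 + (2/3)*13*(-5))*(-34 - 79) = (3 - 130/3)*(-113) = -121/3*(-113) = 13673/3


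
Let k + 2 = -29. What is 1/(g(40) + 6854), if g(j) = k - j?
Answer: 1/6783 ≈ 0.00014743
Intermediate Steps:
k = -31 (k = -2 - 29 = -31)
g(j) = -31 - j
1/(g(40) + 6854) = 1/((-31 - 1*40) + 6854) = 1/((-31 - 40) + 6854) = 1/(-71 + 6854) = 1/6783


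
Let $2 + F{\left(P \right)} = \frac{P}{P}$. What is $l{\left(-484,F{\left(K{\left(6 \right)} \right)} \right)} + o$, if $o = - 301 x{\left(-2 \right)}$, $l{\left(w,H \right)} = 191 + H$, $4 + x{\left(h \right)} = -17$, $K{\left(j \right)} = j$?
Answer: $6511$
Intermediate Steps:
$F{\left(P \right)} = -1$ ($F{\left(P \right)} = -2 + \frac{P}{P} = -2 + 1 = -1$)
$x{\left(h \right)} = -21$ ($x{\left(h \right)} = -4 - 17 = -21$)
$o = 6321$ ($o = \left(-301\right) \left(-21\right) = 6321$)
$l{\left(-484,F{\left(K{\left(6 \right)} \right)} \right)} + o = \left(191 - 1\right) + 6321 = 190 + 6321 = 6511$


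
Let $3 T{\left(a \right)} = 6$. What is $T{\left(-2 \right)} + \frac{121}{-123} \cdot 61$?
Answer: $- \frac{7135}{123} \approx -58.008$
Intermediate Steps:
$T{\left(a \right)} = 2$ ($T{\left(a \right)} = \frac{1}{3} \cdot 6 = 2$)
$T{\left(-2 \right)} + \frac{121}{-123} \cdot 61 = 2 + \frac{121}{-123} \cdot 61 = 2 + 121 \left(- \frac{1}{123}\right) 61 = 2 - \frac{7381}{123} = - \frac{7135}{123}$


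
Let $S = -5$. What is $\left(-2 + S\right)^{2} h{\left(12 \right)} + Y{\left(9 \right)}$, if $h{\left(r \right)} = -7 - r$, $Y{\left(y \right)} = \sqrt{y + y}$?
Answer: $-931 + 3 \sqrt{2} \approx -926.76$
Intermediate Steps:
$Y{\left(y \right)} = \sqrt{2} \sqrt{y}$ ($Y{\left(y \right)} = \sqrt{2 y} = \sqrt{2} \sqrt{y}$)
$\left(-2 + S\right)^{2} h{\left(12 \right)} + Y{\left(9 \right)} = \left(-2 - 5\right)^{2} \left(-7 - 12\right) + \sqrt{2} \sqrt{9} = \left(-7\right)^{2} \left(-7 - 12\right) + \sqrt{2} \cdot 3 = 49 \left(-19\right) + 3 \sqrt{2} = -931 + 3 \sqrt{2}$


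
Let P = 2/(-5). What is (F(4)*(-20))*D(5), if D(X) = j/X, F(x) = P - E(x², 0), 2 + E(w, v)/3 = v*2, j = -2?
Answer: 224/5 ≈ 44.800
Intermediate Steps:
E(w, v) = -6 + 6*v (E(w, v) = -6 + 3*(v*2) = -6 + 3*(2*v) = -6 + 6*v)
P = -⅖ (P = 2*(-⅕) = -⅖ ≈ -0.40000)
F(x) = 28/5 (F(x) = -⅖ - (-6 + 6*0) = -⅖ - (-6 + 0) = -⅖ - 1*(-6) = -⅖ + 6 = 28/5)
D(X) = -2/X
(F(4)*(-20))*D(5) = ((28/5)*(-20))*(-2/5) = -(-224)/5 = -112*(-⅖) = 224/5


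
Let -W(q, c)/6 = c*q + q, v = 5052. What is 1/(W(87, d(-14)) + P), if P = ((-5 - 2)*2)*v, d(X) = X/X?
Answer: -1/71772 ≈ -1.3933e-5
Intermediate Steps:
d(X) = 1
W(q, c) = -6*q - 6*c*q (W(q, c) = -6*(c*q + q) = -6*(q + c*q) = -6*q - 6*c*q)
P = -70728 (P = ((-5 - 2)*2)*5052 = -7*2*5052 = -14*5052 = -70728)
1/(W(87, d(-14)) + P) = 1/(-6*87*(1 + 1) - 70728) = 1/(-6*87*2 - 70728) = 1/(-1044 - 70728) = 1/(-71772) = -1/71772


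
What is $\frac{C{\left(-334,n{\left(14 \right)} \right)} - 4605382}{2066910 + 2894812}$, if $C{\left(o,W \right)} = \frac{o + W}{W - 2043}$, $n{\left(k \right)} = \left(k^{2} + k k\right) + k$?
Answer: $- \frac{3769505203}{4061169457} \approx -0.92818$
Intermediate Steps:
$n{\left(k \right)} = k + 2 k^{2}$ ($n{\left(k \right)} = \left(k^{2} + k^{2}\right) + k = 2 k^{2} + k = k + 2 k^{2}$)
$C{\left(o,W \right)} = \frac{W + o}{-2043 + W}$
$\frac{C{\left(-334,n{\left(14 \right)} \right)} - 4605382}{2066910 + 2894812} = \frac{\frac{14 \left(1 + 2 \cdot 14\right) - 334}{-2043 + 14 \left(1 + 2 \cdot 14\right)} - 4605382}{2066910 + 2894812} = \frac{\frac{14 \left(1 + 28\right) - 334}{-2043 + 14 \left(1 + 28\right)} - 4605382}{4961722} = \left(\frac{14 \cdot 29 - 334}{-2043 + 14 \cdot 29} - 4605382\right) \frac{1}{4961722} = \left(\frac{406 - 334}{-2043 + 406} - 4605382\right) \frac{1}{4961722} = \left(\frac{1}{-1637} \cdot 72 - 4605382\right) \frac{1}{4961722} = \left(\left(- \frac{1}{1637}\right) 72 - 4605382\right) \frac{1}{4961722} = \left(- \frac{72}{1637} - 4605382\right) \frac{1}{4961722} = \left(- \frac{7539010406}{1637}\right) \frac{1}{4961722} = - \frac{3769505203}{4061169457}$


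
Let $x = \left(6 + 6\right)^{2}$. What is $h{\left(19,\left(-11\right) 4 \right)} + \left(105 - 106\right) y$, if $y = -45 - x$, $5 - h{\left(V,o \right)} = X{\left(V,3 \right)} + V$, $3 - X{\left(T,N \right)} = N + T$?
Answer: $194$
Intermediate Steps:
$X{\left(T,N \right)} = 3 - N - T$ ($X{\left(T,N \right)} = 3 - \left(N + T\right) = 3 - N - T$)
$x = 144$ ($x = 12^{2} = 144$)
$h{\left(V,o \right)} = 5$ ($h{\left(V,o \right)} = 5 - \left(\left(3 - 3 - V\right) + V\right) = 5 - \left(- V + V\right) = 5 - 0 = 5 + 0 = 5$)
$y = -189$ ($y = -45 - 144 = -189$)
$h{\left(19,\left(-11\right) 4 \right)} + \left(105 - 106\right) y = 5 + \left(105 - 106\right) \left(-189\right) = 5 - -189 = 5 + 189 = 194$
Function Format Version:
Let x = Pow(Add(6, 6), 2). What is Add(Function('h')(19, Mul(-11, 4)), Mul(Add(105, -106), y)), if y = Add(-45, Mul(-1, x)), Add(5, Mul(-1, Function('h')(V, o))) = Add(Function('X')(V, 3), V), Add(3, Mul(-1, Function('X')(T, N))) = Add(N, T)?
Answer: 194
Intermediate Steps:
Function('X')(T, N) = Add(3, Mul(-1, N), Mul(-1, T)) (Function('X')(T, N) = Add(3, Mul(-1, Add(N, T))) = Add(3, Add(Mul(-1, N), Mul(-1, T))) = Add(3, Mul(-1, N), Mul(-1, T)))
x = 144 (x = Pow(12, 2) = 144)
Function('h')(V, o) = 5 (Function('h')(V, o) = Add(5, Mul(-1, Add(Add(3, Mul(-1, 3), Mul(-1, V)), V))) = Add(5, Mul(-1, Add(Add(3, -3, Mul(-1, V)), V))) = Add(5, Mul(-1, Add(Mul(-1, V), V))) = Add(5, Mul(-1, 0)) = Add(5, 0) = 5)
y = -189 (y = Add(-45, Mul(-1, 144)) = Add(-45, -144) = -189)
Add(Function('h')(19, Mul(-11, 4)), Mul(Add(105, -106), y)) = Add(5, Mul(Add(105, -106), -189)) = Add(5, Mul(-1, -189)) = Add(5, 189) = 194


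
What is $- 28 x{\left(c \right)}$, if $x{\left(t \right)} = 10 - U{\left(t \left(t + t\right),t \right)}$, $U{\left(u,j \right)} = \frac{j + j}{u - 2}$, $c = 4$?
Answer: $- \frac{4088}{15} \approx -272.53$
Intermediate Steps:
$U{\left(u,j \right)} = \frac{2 j}{-2 + u}$
$x{\left(t \right)} = 10 - \frac{2 t}{-2 + 2 t^{2}}$ ($x{\left(t \right)} = 10 - \frac{2 t}{-2 + t \left(t + t\right)} = 10 - \frac{2 t}{-2 + t 2 t} = 10 - \frac{2 t}{-2 + 2 t^{2}}$)
$- 28 x{\left(c \right)} = - 28 \frac{-10 - 4 + 10 \cdot 4^{2}}{-1 + 4^{2}} = - 28 \frac{-10 - 4 + 10 \cdot 16}{-1 + 16} = - 28 \frac{-10 - 4 + 160}{15} = - 28 \cdot \frac{1}{15} \cdot 146 = \left(-28\right) \frac{146}{15} = - \frac{4088}{15}$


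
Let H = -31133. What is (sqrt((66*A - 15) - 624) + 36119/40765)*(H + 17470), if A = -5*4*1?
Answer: -493493897/40765 - 13663*I*sqrt(1959) ≈ -12106.0 - 6.0473e+5*I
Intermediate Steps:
A = -20 (A = -20*1 = -20)
(sqrt((66*A - 15) - 624) + 36119/40765)*(H + 17470) = (sqrt((66*(-20) - 15) - 624) + 36119/40765)*(-31133 + 17470) = (sqrt((-1320 - 15) - 624) + 36119*(1/40765))*(-13663) = (sqrt(-1335 - 624) + 36119/40765)*(-13663) = (sqrt(-1959) + 36119/40765)*(-13663) = (I*sqrt(1959) + 36119/40765)*(-13663) = (36119/40765 + I*sqrt(1959))*(-13663) = -493493897/40765 - 13663*I*sqrt(1959)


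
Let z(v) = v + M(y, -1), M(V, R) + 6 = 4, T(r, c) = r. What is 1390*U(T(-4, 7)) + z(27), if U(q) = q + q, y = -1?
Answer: -11095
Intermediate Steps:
M(V, R) = -2 (M(V, R) = -6 + 4 = -2)
z(v) = -2 + v (z(v) = v - 2 = -2 + v)
U(q) = 2*q
1390*U(T(-4, 7)) + z(27) = 1390*(2*(-4)) + (-2 + 27) = 1390*(-8) + 25 = -11120 + 25 = -11095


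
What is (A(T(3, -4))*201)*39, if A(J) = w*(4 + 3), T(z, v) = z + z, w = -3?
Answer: -164619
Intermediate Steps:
T(z, v) = 2*z
A(J) = -21 (A(J) = -3*(4 + 3) = -3*7 = -21)
(A(T(3, -4))*201)*39 = -21*201*39 = -4221*39 = -164619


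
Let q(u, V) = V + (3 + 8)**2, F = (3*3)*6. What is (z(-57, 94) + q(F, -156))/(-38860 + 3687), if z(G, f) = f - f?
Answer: 35/35173 ≈ 0.00099508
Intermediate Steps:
z(G, f) = 0
F = 54 (F = 9*6 = 54)
q(u, V) = 121 + V (q(u, V) = V + 11**2 = V + 121 = 121 + V)
(z(-57, 94) + q(F, -156))/(-38860 + 3687) = (0 + (121 - 156))/(-38860 + 3687) = (0 - 35)/(-35173) = -35*(-1/35173) = 35/35173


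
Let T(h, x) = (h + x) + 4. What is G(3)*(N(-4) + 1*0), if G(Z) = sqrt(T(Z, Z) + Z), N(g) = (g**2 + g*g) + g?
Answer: 28*sqrt(13) ≈ 100.96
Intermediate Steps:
T(h, x) = 4 + h + x
N(g) = g + 2*g**2 (N(g) = (g**2 + g**2) + g = 2*g**2 + g = g + 2*g**2)
G(Z) = sqrt(4 + 3*Z) (G(Z) = sqrt((4 + Z + Z) + Z) = sqrt((4 + 2*Z) + Z) = sqrt(4 + 3*Z))
G(3)*(N(-4) + 1*0) = sqrt(4 + 3*3)*(-4*(1 + 2*(-4)) + 1*0) = sqrt(4 + 9)*(-4*(1 - 8) + 0) = sqrt(13)*(-4*(-7) + 0) = sqrt(13)*(28 + 0) = sqrt(13)*28 = 28*sqrt(13)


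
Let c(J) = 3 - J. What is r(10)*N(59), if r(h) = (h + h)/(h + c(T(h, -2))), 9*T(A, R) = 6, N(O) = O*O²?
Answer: 12322740/37 ≈ 3.3305e+5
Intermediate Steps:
N(O) = O³
T(A, R) = ⅔ (T(A, R) = (⅑)*6 = ⅔)
r(h) = 2*h/(7/3 + h) (r(h) = (h + h)/(h + (3 - 1*⅔)) = (2*h)/(h + (3 - ⅔)) = (2*h)/(h + 7/3) = (2*h)/(7/3 + h) = 2*h/(7/3 + h))
r(10)*N(59) = (6*10/(7 + 3*10))*59³ = (6*10/(7 + 30))*205379 = (6*10/37)*205379 = (6*10*(1/37))*205379 = (60/37)*205379 = 12322740/37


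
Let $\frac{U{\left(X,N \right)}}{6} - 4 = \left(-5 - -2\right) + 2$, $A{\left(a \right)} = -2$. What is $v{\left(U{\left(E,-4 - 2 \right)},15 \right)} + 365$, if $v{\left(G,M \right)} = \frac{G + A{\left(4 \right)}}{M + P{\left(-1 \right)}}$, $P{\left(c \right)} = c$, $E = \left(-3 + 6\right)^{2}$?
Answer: $\frac{2563}{7} \approx 366.14$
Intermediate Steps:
$E = 9$ ($E = 3^{2} = 9$)
$U{\left(X,N \right)} = 18$ ($U{\left(X,N \right)} = 24 + 6 \left(\left(-5 - -2\right) + 2\right) = 24 + 6 \left(\left(-5 + 2\right) + 2\right) = 24 + 6 \left(-3 + 2\right) = 24 + 6 \left(-1\right) = 24 - 6 = 18$)
$v{\left(G,M \right)} = \frac{-2 + G}{-1 + M}$ ($v{\left(G,M \right)} = \frac{G - 2}{M - 1} = \frac{-2 + G}{-1 + M}$)
$v{\left(U{\left(E,-4 - 2 \right)},15 \right)} + 365 = \frac{-2 + 18}{-1 + 15} + 365 = \frac{1}{14} \cdot 16 + 365 = \frac{8}{7} + 365 = \frac{2563}{7}$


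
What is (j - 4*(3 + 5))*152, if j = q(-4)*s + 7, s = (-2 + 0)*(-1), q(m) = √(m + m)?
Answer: -3800 + 608*I*√2 ≈ -3800.0 + 859.84*I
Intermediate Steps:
q(m) = √2*√m (q(m) = √(2*m) = √2*√m)
s = 2 (s = -2*(-1) = 2)
j = 7 + 4*I*√2 (j = (√2*√(-4))*2 + 7 = (√2*(2*I))*2 + 7 = (2*I*√2)*2 + 7 = 4*I*√2 + 7 = 7 + 4*I*√2 ≈ 7.0 + 5.6569*I)
(j - 4*(3 + 5))*152 = ((7 + 4*I*√2) - 4*(3 + 5))*152 = ((7 + 4*I*√2) - 4*8)*152 = ((7 + 4*I*√2) - 32)*152 = (-25 + 4*I*√2)*152 = -3800 + 608*I*√2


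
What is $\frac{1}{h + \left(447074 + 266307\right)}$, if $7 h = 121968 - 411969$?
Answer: $\frac{7}{4703666} \approx 1.4882 \cdot 10^{-6}$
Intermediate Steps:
$h = - \frac{290001}{7}$ ($h = \frac{121968 - 411969}{7} = \frac{1}{7} \left(-290001\right) = - \frac{290001}{7} \approx -41429.0$)
$\frac{1}{h + \left(447074 + 266307\right)} = \frac{1}{- \frac{290001}{7} + \left(447074 + 266307\right)} = \frac{1}{- \frac{290001}{7} + 713381} = \frac{1}{\frac{4703666}{7}} = \frac{7}{4703666}$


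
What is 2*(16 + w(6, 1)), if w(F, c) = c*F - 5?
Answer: 34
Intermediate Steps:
w(F, c) = -5 + F*c (w(F, c) = F*c - 5 = -5 + F*c)
2*(16 + w(6, 1)) = 2*(16 + (-5 + 6*1)) = 2*(16 + (-5 + 6)) = 2*(16 + 1) = 2*17 = 34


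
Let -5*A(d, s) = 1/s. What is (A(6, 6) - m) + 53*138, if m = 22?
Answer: 218759/30 ≈ 7292.0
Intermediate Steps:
A(d, s) = -1/(5*s)
(A(6, 6) - m) + 53*138 = (-1/5/6 - 1*22) + 53*138 = (-1/5*1/6 - 22) + 7314 = (-1/30 - 22) + 7314 = -661/30 + 7314 = 218759/30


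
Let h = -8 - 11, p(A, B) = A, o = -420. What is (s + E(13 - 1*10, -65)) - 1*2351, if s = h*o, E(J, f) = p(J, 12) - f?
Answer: 5697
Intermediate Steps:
h = -19
E(J, f) = J - f
s = 7980 (s = -19*(-420) = 7980)
(s + E(13 - 1*10, -65)) - 1*2351 = (7980 + ((13 - 1*10) - 1*(-65))) - 1*2351 = (7980 + ((13 - 10) + 65)) - 2351 = (7980 + (3 + 65)) - 2351 = (7980 + 68) - 2351 = 8048 - 2351 = 5697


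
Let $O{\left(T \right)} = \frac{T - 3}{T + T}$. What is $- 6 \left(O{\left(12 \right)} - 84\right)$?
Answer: $\frac{2007}{4} \approx 501.75$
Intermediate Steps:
$O{\left(T \right)} = \frac{-3 + T}{2 T}$
$- 6 \left(O{\left(12 \right)} - 84\right) = - 6 \left(\frac{-3 + 12}{2 \cdot 12} - 84\right) = - 6 \left(\frac{1}{2} \cdot \frac{1}{12} \cdot 9 - 84\right) = - 6 \left(\frac{3}{8} - 84\right) = - \frac{6 \left(-669\right)}{8} = \left(-1\right) \left(- \frac{2007}{4}\right) = \frac{2007}{4}$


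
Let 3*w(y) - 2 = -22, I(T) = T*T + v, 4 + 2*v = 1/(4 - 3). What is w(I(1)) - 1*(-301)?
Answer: 883/3 ≈ 294.33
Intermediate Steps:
v = -3/2 (v = -2 + 1/(2*(4 - 3)) = -2 + (½)/1 = -2 + (½)*1 = -2 + ½ = -3/2 ≈ -1.5000)
I(T) = -3/2 + T² (I(T) = T*T - 3/2 = T² - 3/2 = -3/2 + T²)
w(y) = -20/3 (w(y) = ⅔ + (⅓)*(-22) = ⅔ - 22/3 = -20/3)
w(I(1)) - 1*(-301) = -20/3 - 1*(-301) = -20/3 + 301 = 883/3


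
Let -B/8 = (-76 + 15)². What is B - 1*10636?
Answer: -40404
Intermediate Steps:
B = -29768 (B = -8*(-76 + 15)² = -8*(-61)² = -8*3721 = -29768)
B - 1*10636 = -29768 - 1*10636 = -29768 - 10636 = -40404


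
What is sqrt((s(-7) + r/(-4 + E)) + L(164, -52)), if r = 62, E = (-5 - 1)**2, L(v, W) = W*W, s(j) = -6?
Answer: sqrt(43199)/4 ≈ 51.961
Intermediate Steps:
L(v, W) = W**2
E = 36 (E = (-6)**2 = 36)
sqrt((s(-7) + r/(-4 + E)) + L(164, -52)) = sqrt((-6 + 62/(-4 + 36)) + (-52)**2) = sqrt((-6 + 62/32) + 2704) = sqrt((-6 + (1/32)*62) + 2704) = sqrt((-6 + 31/16) + 2704) = sqrt(-65/16 + 2704) = sqrt(43199/16) = sqrt(43199)/4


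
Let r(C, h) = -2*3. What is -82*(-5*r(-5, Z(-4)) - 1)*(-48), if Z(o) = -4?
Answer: 114144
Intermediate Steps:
r(C, h) = -6
-82*(-5*r(-5, Z(-4)) - 1)*(-48) = -82*(-5*(-6) - 1)*(-48) = -82*(30 - 1)*(-48) = -82*29*(-48) = -2378*(-48) = 114144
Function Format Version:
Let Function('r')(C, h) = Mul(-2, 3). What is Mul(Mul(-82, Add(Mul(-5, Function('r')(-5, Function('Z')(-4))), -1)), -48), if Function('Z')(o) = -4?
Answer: 114144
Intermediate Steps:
Function('r')(C, h) = -6
Mul(Mul(-82, Add(Mul(-5, Function('r')(-5, Function('Z')(-4))), -1)), -48) = Mul(Mul(-82, Add(Mul(-5, -6), -1)), -48) = Mul(Mul(-82, Add(30, -1)), -48) = Mul(Mul(-82, 29), -48) = Mul(-2378, -48) = 114144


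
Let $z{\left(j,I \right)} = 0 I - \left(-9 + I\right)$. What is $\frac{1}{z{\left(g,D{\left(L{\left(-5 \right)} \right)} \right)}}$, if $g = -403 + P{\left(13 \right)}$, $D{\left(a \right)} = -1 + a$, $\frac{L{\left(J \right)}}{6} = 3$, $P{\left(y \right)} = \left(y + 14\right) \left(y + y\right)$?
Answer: $- \frac{1}{8} \approx -0.125$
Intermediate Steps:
$P{\left(y \right)} = 2 y \left(14 + y\right)$ ($P{\left(y \right)} = \left(14 + y\right) 2 y = 2 y \left(14 + y\right)$)
$L{\left(J \right)} = 18$ ($L{\left(J \right)} = 6 \cdot 3 = 18$)
$g = 299$ ($g = -403 + 2 \cdot 13 \left(14 + 13\right) = -403 + 2 \cdot 13 \cdot 27 = -403 + 702 = 299$)
$z{\left(j,I \right)} = 9 - I$ ($z{\left(j,I \right)} = 0 - \left(-9 + I\right) = 9 - I$)
$\frac{1}{z{\left(g,D{\left(L{\left(-5 \right)} \right)} \right)}} = \frac{1}{9 - \left(-1 + 18\right)} = \frac{1}{9 - 17} = \frac{1}{-8} = - \frac{1}{8}$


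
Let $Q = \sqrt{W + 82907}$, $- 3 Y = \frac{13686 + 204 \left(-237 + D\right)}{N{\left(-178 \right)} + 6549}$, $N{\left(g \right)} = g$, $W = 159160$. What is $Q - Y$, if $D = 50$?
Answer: $- \frac{8154}{6371} + \sqrt{242067} \approx 490.72$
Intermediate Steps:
$Y = \frac{8154}{6371}$ ($Y = - \frac{\left(13686 + 204 \left(-237 + 50\right)\right) \frac{1}{-178 + 6549}}{3} = - \frac{\left(13686 + 204 \left(-187\right)\right) \frac{1}{6371}}{3} = - \frac{\left(13686 - 38148\right) \frac{1}{6371}}{3} = - \frac{\left(-24462\right) \frac{1}{6371}}{3} = \left(- \frac{1}{3}\right) \left(- \frac{24462}{6371}\right) = \frac{8154}{6371} \approx 1.2799$)
$Q = \sqrt{242067}$ ($Q = \sqrt{159160 + 82907} = \sqrt{242067} \approx 492.0$)
$Q - Y = \sqrt{242067} - \frac{8154}{6371} = - \frac{8154}{6371} + \sqrt{242067}$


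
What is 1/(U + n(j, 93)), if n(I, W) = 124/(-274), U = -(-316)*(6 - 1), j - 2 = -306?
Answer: 137/216398 ≈ 0.00063309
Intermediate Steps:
j = -304 (j = 2 - 306 = -304)
U = 1580 (U = -(-316)*5 = -158*(-10) = 1580)
n(I, W) = -62/137 (n(I, W) = 124*(-1/274) = -62/137)
1/(U + n(j, 93)) = 1/(1580 - 62/137) = 1/(216398/137) = 137/216398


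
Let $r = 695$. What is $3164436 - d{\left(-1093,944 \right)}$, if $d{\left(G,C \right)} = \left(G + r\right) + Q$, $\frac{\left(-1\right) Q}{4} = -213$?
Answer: $3163982$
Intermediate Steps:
$Q = 852$ ($Q = \left(-4\right) \left(-213\right) = 852$)
$d{\left(G,C \right)} = 1547 + G$ ($d{\left(G,C \right)} = \left(G + 695\right) + 852 = \left(695 + G\right) + 852 = 1547 + G$)
$3164436 - d{\left(-1093,944 \right)} = 3164436 - \left(1547 - 1093\right) = 3164436 - 454 = 3163982$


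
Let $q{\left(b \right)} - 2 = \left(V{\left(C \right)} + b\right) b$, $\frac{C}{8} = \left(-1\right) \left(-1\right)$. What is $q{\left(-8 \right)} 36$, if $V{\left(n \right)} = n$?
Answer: $72$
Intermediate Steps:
$C = 8$ ($C = 8 \left(\left(-1\right) \left(-1\right)\right) = 8 \cdot 1 = 8$)
$q{\left(b \right)} = 2 + b \left(8 + b\right)$ ($q{\left(b \right)} = 2 + \left(8 + b\right) b = 2 + b \left(8 + b\right)$)
$q{\left(-8 \right)} 36 = \left(2 + \left(-8\right)^{2} + 8 \left(-8\right)\right) 36 = \left(2 + 64 - 64\right) 36 = 2 \cdot 36 = 72$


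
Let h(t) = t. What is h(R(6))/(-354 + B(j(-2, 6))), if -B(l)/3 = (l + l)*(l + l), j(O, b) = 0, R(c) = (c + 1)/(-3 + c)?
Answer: -7/1062 ≈ -0.0065913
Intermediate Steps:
R(c) = (1 + c)/(-3 + c)
B(l) = -12*l² (B(l) = -3*(l + l)*(l + l) = -3*2*l*2*l = -12*l²)
h(R(6))/(-354 + B(j(-2, 6))) = ((1 + 6)/(-3 + 6))/(-354 - 12*0²) = (7/3)/(-354 - 12*0) = ((⅓)*7)/(-354 + 0) = (7/3)/(-354) = -1/354*7/3 = -7/1062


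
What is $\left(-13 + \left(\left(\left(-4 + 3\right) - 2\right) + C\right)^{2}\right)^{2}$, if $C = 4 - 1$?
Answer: $169$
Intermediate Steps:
$C = 3$
$\left(-13 + \left(\left(\left(-4 + 3\right) - 2\right) + C\right)^{2}\right)^{2} = \left(-13 + \left(\left(\left(-4 + 3\right) - 2\right) + 3\right)^{2}\right)^{2} = \left(-13 + \left(\left(-1 - 2\right) + 3\right)^{2}\right)^{2} = \left(-13 + \left(-3 + 3\right)^{2}\right)^{2} = \left(-13 + 0^{2}\right)^{2} = \left(-13 + 0\right)^{2} = \left(-13\right)^{2} = 169$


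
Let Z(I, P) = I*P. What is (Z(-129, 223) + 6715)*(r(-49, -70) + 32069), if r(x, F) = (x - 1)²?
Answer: -762315588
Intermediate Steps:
r(x, F) = (-1 + x)²
(Z(-129, 223) + 6715)*(r(-49, -70) + 32069) = (-129*223 + 6715)*((-1 - 49)² + 32069) = (-28767 + 6715)*((-50)² + 32069) = -22052*(2500 + 32069) = -22052*34569 = -762315588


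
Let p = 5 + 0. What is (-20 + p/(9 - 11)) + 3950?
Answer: 7855/2 ≈ 3927.5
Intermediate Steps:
p = 5
(-20 + p/(9 - 11)) + 3950 = (-20 + 5/(9 - 11)) + 3950 = (-20 + 5/(-2)) + 3950 = (-20 - ½*5) + 3950 = (-20 - 5/2) + 3950 = -45/2 + 3950 = 7855/2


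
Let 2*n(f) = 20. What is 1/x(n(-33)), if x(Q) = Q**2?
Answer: 1/100 ≈ 0.010000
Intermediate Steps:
n(f) = 10 (n(f) = (1/2)*20 = 10)
1/x(n(-33)) = 1/(10**2) = 1/100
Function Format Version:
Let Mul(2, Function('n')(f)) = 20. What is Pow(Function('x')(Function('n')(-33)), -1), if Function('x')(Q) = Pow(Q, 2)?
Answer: Rational(1, 100) ≈ 0.010000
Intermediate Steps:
Function('n')(f) = 10 (Function('n')(f) = Mul(Rational(1, 2), 20) = 10)
Pow(Function('x')(Function('n')(-33)), -1) = Pow(Pow(10, 2), -1) = Pow(100, -1) = Rational(1, 100)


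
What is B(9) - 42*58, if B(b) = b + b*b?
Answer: -2346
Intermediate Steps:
B(b) = b + b**2
B(9) - 42*58 = 9*(1 + 9) - 42*58 = 9*10 - 2436 = 90 - 2436 = -2346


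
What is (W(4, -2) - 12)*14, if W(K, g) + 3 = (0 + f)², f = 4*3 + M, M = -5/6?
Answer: 27643/18 ≈ 1535.7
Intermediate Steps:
M = -⅚ (M = -5*⅙ = -⅚ ≈ -0.83333)
f = 67/6 (f = 4*3 - ⅚ = 12 - ⅚ = 67/6 ≈ 11.167)
W(K, g) = 4381/36 (W(K, g) = -3 + (0 + 67/6)² = -3 + (67/6)² = -3 + 4489/36 = 4381/36)
(W(4, -2) - 12)*14 = (4381/36 - 12)*14 = (3949/36)*14 = 27643/18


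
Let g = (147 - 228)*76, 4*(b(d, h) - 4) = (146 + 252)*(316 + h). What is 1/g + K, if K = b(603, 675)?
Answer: 607033925/6156 ≈ 98609.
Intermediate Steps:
b(d, h) = 31446 + 199*h/2 (b(d, h) = 4 + ((146 + 252)*(316 + h))/4 = 4 + (398*(316 + h))/4 = 4 + (125768 + 398*h)/4 = 4 + (31442 + 199*h/2) = 31446 + 199*h/2)
K = 197217/2 (K = 31446 + (199/2)*675 = 31446 + 134325/2 = 197217/2 ≈ 98609.)
g = -6156 (g = -81*76 = -6156)
1/g + K = 1/(-6156) + 197217/2 = -1/6156 + 197217/2 = 607033925/6156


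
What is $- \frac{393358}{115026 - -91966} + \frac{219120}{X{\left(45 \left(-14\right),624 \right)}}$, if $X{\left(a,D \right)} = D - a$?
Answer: $\frac{339869819}{1966424} \approx 172.84$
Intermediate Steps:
$- \frac{393358}{115026 - -91966} + \frac{219120}{X{\left(45 \left(-14\right),624 \right)}} = - \frac{393358}{115026 - -91966} + \frac{219120}{624 - 45 \left(-14\right)} = - \frac{393358}{115026 + 91966} + \frac{219120}{624 - -630} = - \frac{393358}{206992} + \frac{219120}{624 + 630} = \left(-393358\right) \frac{1}{206992} + \frac{219120}{1254} = - \frac{196679}{103496} + 219120 \cdot \frac{1}{1254} = - \frac{196679}{103496} + \frac{3320}{19} = \frac{339869819}{1966424}$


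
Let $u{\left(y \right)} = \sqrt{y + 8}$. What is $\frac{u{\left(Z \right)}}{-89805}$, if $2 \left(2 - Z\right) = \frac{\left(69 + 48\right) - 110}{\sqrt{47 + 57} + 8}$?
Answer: $- \frac{\sqrt{4280 - 70 \sqrt{26}}}{1796100} \approx -3.4872 \cdot 10^{-5}$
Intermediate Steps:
$Z = 2 - \frac{7}{2 \left(8 + 2 \sqrt{26}\right)}$ ($Z = 2 - \frac{\left(\left(69 + 48\right) - 110\right) \frac{1}{\sqrt{47 + 57} + 8}}{2} = 2 - \frac{\left(117 - 110\right) \frac{1}{\sqrt{104} + 8}}{2} = 2 - \frac{7 \frac{1}{2 \sqrt{26} + 8}}{2} = 2 - \frac{7 \frac{1}{8 + 2 \sqrt{26}}}{2} = 2 - \frac{7}{2 \left(8 + 2 \sqrt{26}\right)} \approx 1.8077$)
$u{\left(y \right)} = \sqrt{8 + y}$
$\frac{u{\left(Z \right)}}{-89805} = \frac{\sqrt{8 + \left(\frac{27}{10} - \frac{7 \sqrt{26}}{40}\right)}}{-89805} = \sqrt{\frac{107}{10} - \frac{7 \sqrt{26}}{40}} \left(- \frac{1}{89805}\right) = - \frac{\sqrt{\frac{107}{10} - \frac{7 \sqrt{26}}{40}}}{89805}$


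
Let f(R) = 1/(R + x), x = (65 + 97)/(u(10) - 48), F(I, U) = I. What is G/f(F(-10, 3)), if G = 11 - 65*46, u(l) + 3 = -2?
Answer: 2061468/53 ≈ 38896.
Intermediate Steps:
u(l) = -5 (u(l) = -3 - 2 = -5)
G = -2979 (G = 11 - 2990 = -2979)
x = -162/53 (x = (65 + 97)/(-5 - 48) = 162/(-53) = 162*(-1/53) = -162/53 ≈ -3.0566)
f(R) = 1/(-162/53 + R) (f(R) = 1/(R - 162/53) = 1/(-162/53 + R))
G/f(F(-10, 3)) = -2979/(53/(-162 + 53*(-10))) = -2979/(53/(-162 - 530)) = -2979/(53/(-692)) = -2979/(53*(-1/692)) = -2979/(-53/692) = -2979*(-692/53) = 2061468/53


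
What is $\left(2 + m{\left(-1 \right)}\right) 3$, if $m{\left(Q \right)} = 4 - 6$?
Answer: $0$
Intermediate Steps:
$m{\left(Q \right)} = -2$ ($m{\left(Q \right)} = 4 - 6 = -2$)
$\left(2 + m{\left(-1 \right)}\right) 3 = \left(2 - 2\right) 3 = 0 \cdot 3 = 0$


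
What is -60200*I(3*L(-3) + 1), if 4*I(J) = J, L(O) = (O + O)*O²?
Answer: 2423050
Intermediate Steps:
L(O) = 2*O³ (L(O) = (2*O)*O² = 2*O³)
I(J) = J/4
-60200*I(3*L(-3) + 1) = -15050*(3*(2*(-3)³) + 1) = -15050*(3*(2*(-27)) + 1) = -15050*(3*(-54) + 1) = -15050*(-162 + 1) = -15050*(-161) = -60200*(-161/4) = 2423050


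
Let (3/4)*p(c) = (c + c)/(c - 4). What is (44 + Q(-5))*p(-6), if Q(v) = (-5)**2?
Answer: 552/5 ≈ 110.40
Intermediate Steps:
Q(v) = 25
p(c) = 8*c/(3*(-4 + c)) (p(c) = 4*((c + c)/(c - 4))/3 = 4*((2*c)/(-4 + c))/3 = 4*(2*c/(-4 + c))/3 = 8*c/(3*(-4 + c)))
(44 + Q(-5))*p(-6) = (44 + 25)*((8/3)*(-6)/(-4 - 6)) = 69*((8/3)*(-6)/(-10)) = 69*((8/3)*(-6)*(-1/10)) = 69*(8/5) = 552/5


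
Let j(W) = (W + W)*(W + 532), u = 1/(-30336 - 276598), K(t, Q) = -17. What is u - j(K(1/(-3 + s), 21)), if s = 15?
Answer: 5374414339/306934 ≈ 17510.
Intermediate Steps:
u = -1/306934 (u = 1/(-306934) = -1/306934 ≈ -3.2580e-6)
j(W) = 2*W*(532 + W) (j(W) = (2*W)*(532 + W) = 2*W*(532 + W))
u - j(K(1/(-3 + s), 21)) = -1/306934 - 2*(-17)*(532 - 17) = -1/306934 - 2*(-17)*515 = -1/306934 - 1*(-17510) = -1/306934 + 17510 = 5374414339/306934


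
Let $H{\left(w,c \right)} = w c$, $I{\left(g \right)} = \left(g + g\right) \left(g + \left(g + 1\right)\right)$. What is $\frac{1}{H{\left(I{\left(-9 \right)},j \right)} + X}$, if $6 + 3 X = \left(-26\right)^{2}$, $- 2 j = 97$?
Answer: $- \frac{3}{43853} \approx -6.841 \cdot 10^{-5}$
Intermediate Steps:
$j = - \frac{97}{2}$ ($j = \left(- \frac{1}{2}\right) 97 = - \frac{97}{2} \approx -48.5$)
$I{\left(g \right)} = 2 g \left(1 + 2 g\right)$ ($I{\left(g \right)} = 2 g \left(g + \left(1 + g\right)\right) = 2 g \left(1 + 2 g\right)$)
$H{\left(w,c \right)} = c w$
$X = \frac{670}{3}$ ($X = -2 + \frac{\left(-26\right)^{2}}{3} = -2 + \frac{1}{3} \cdot 676 = -2 + \frac{676}{3} = \frac{670}{3} \approx 223.33$)
$\frac{1}{H{\left(I{\left(-9 \right)},j \right)} + X} = \frac{1}{- \frac{97 \cdot 2 \left(-9\right) \left(1 + 2 \left(-9\right)\right)}{2} + \frac{670}{3}} = \frac{1}{- \frac{97 \cdot 2 \left(-9\right) \left(1 - 18\right)}{2} + \frac{670}{3}} = \frac{1}{- \frac{97 \cdot 2 \left(-9\right) \left(-17\right)}{2} + \frac{670}{3}} = \frac{1}{\left(- \frac{97}{2}\right) 306 + \frac{670}{3}} = \frac{1}{-14841 + \frac{670}{3}} = \frac{1}{- \frac{43853}{3}} = - \frac{3}{43853}$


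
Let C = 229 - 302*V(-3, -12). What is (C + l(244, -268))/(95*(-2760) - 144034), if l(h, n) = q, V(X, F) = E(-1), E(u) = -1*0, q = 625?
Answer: -427/203117 ≈ -0.0021022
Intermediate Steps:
E(u) = 0
V(X, F) = 0
l(h, n) = 625
C = 229 (C = 229 - 302*0 = 229 + 0 = 229)
(C + l(244, -268))/(95*(-2760) - 144034) = (229 + 625)/(95*(-2760) - 144034) = 854/(-262200 - 144034) = 854/(-406234) = 854*(-1/406234) = -427/203117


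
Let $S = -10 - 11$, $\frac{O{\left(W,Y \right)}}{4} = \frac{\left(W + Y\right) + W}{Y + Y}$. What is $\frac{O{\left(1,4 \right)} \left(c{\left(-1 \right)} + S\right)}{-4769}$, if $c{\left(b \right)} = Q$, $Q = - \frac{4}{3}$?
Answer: $\frac{67}{4769} \approx 0.014049$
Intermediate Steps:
$O{\left(W,Y \right)} = \frac{2 \left(Y + 2 W\right)}{Y}$ ($O{\left(W,Y \right)} = 4 \frac{\left(W + Y\right) + W}{Y + Y} = 4 \frac{Y + 2 W}{2 Y} = \frac{2 \left(Y + 2 W\right)}{Y}$)
$Q = - \frac{4}{3}$ ($Q = \left(-4\right) \frac{1}{3} = - \frac{4}{3} \approx -1.3333$)
$S = -21$ ($S = -10 - 11 = -21$)
$c{\left(b \right)} = - \frac{4}{3}$
$\frac{O{\left(1,4 \right)} \left(c{\left(-1 \right)} + S\right)}{-4769} = \frac{\left(2 + 4 \cdot 1 \cdot \frac{1}{4}\right) \left(- \frac{4}{3} - 21\right)}{-4769} = \left(2 + 4 \cdot 1 \cdot \frac{1}{4}\right) \left(- \frac{67}{3}\right) \left(- \frac{1}{4769}\right) = \left(2 + 1\right) \left(- \frac{67}{3}\right) \left(- \frac{1}{4769}\right) = 3 \left(- \frac{67}{3}\right) \left(- \frac{1}{4769}\right) = \left(-67\right) \left(- \frac{1}{4769}\right) = \frac{67}{4769}$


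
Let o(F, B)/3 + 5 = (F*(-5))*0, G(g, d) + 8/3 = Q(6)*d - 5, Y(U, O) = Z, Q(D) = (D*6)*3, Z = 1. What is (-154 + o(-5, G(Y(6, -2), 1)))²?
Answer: 28561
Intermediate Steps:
Q(D) = 18*D (Q(D) = (6*D)*3 = 18*D)
Y(U, O) = 1
G(g, d) = -23/3 + 108*d (G(g, d) = -8/3 + ((18*6)*d - 5) = -8/3 + (108*d - 5) = -8/3 + (-5 + 108*d) = -23/3 + 108*d)
o(F, B) = -15 (o(F, B) = -15 + 3*((F*(-5))*0) = -15 + 3*(-5*F*0) = -15 + 3*0 = -15 + 0 = -15)
(-154 + o(-5, G(Y(6, -2), 1)))² = (-154 - 15)² = (-169)² = 28561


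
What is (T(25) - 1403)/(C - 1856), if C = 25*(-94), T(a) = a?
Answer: 689/2103 ≈ 0.32763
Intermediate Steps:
C = -2350
(T(25) - 1403)/(C - 1856) = (25 - 1403)/(-2350 - 1856) = -1378/(-4206) = -1378*(-1/4206) = 689/2103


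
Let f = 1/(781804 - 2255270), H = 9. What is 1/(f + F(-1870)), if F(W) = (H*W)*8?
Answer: -1473466/198387462241 ≈ -7.4272e-6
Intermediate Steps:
F(W) = 72*W (F(W) = (9*W)*8 = 72*W)
f = -1/1473466 (f = 1/(-1473466) = -1/1473466 ≈ -6.7867e-7)
1/(f + F(-1870)) = 1/(-1/1473466 + 72*(-1870)) = 1/(-1/1473466 - 134640) = 1/(-198387462241/1473466) = -1473466/198387462241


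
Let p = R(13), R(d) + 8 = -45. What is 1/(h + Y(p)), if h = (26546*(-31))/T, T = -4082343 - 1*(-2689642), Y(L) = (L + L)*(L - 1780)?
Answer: 1392701/270599841824 ≈ 5.1467e-6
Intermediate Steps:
R(d) = -53 (R(d) = -8 - 45 = -53)
p = -53
Y(L) = 2*L*(-1780 + L) (Y(L) = (2*L)*(-1780 + L) = 2*L*(-1780 + L))
T = -1392701 (T = -4082343 + 2689642 = -1392701)
h = 822926/1392701 (h = (26546*(-31))/(-1392701) = -822926*(-1/1392701) = 822926/1392701 ≈ 0.59089)
1/(h + Y(p)) = 1/(822926/1392701 + 2*(-53)*(-1780 - 53)) = 1/(822926/1392701 + 2*(-53)*(-1833)) = 1/(822926/1392701 + 194298) = 1/(270599841824/1392701) = 1392701/270599841824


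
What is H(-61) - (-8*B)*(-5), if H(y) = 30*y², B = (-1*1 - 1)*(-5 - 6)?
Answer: 110750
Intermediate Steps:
B = 22 (B = (-1 - 1)*(-11) = -2*(-11) = 22)
H(-61) - (-8*B)*(-5) = 30*(-61)² - (-8*22)*(-5) = 30*3721 - (-176)*(-5) = 111630 - 1*880 = 111630 - 880 = 110750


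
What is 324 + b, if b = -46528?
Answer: -46204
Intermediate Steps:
324 + b = 324 - 46528 = -46204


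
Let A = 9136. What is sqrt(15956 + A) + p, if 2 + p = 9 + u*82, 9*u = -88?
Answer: -7153/9 + 6*sqrt(697) ≈ -636.37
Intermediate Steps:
u = -88/9 (u = (1/9)*(-88) = -88/9 ≈ -9.7778)
p = -7153/9 (p = -2 + (9 - 88/9*82) = -2 + (9 - 7216/9) = -2 - 7135/9 = -7153/9 ≈ -794.78)
sqrt(15956 + A) + p = sqrt(15956 + 9136) - 7153/9 = sqrt(25092) - 7153/9 = 6*sqrt(697) - 7153/9 = -7153/9 + 6*sqrt(697)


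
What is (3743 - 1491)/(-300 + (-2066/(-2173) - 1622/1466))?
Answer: -3587005868/478090625 ≈ -7.5028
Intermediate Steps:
(3743 - 1491)/(-300 + (-2066/(-2173) - 1622/1466)) = 2252/(-300 + (-2066*(-1/2173) - 1622*1/1466)) = 2252/(-300 + (2066/2173 - 811/733)) = 2252/(-300 - 247925/1592809) = 2252/(-478090625/1592809) = 2252*(-1592809/478090625) = -3587005868/478090625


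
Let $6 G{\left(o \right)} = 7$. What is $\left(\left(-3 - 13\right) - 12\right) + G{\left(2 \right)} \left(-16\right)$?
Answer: $- \frac{140}{3} \approx -46.667$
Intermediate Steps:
$G{\left(o \right)} = \frac{7}{6}$ ($G{\left(o \right)} = \frac{1}{6} \cdot 7 = \frac{7}{6}$)
$\left(\left(-3 - 13\right) - 12\right) + G{\left(2 \right)} \left(-16\right) = \left(\left(-3 - 13\right) - 12\right) + \frac{7}{6} \left(-16\right) = \left(-16 - 12\right) - \frac{56}{3} = -28 - \frac{56}{3} = - \frac{140}{3}$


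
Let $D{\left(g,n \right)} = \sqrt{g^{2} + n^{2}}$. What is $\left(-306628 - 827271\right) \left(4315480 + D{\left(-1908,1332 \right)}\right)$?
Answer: $-4893318456520 - 40820364 \sqrt{4178} \approx -4.896 \cdot 10^{12}$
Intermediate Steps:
$\left(-306628 - 827271\right) \left(4315480 + D{\left(-1908,1332 \right)}\right) = \left(-306628 - 827271\right) \left(4315480 + \sqrt{\left(-1908\right)^{2} + 1332^{2}}\right) = - 1133899 \left(4315480 + \sqrt{3640464 + 1774224}\right) = - 1133899 \left(4315480 + \sqrt{5414688}\right) = - 1133899 \left(4315480 + 36 \sqrt{4178}\right) = -4893318456520 - 40820364 \sqrt{4178}$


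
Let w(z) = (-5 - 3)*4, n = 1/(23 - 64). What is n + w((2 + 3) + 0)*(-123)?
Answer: 161375/41 ≈ 3936.0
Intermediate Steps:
n = -1/41 (n = 1/(-41) = -1/41 ≈ -0.024390)
w(z) = -32 (w(z) = -8*4 = -32)
n + w((2 + 3) + 0)*(-123) = -1/41 - 32*(-123) = -1/41 + 3936 = 161375/41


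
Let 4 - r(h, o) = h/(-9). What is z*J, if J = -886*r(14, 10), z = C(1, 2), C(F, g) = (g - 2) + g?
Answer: -88600/9 ≈ -9844.4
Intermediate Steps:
r(h, o) = 4 + h/9 (r(h, o) = 4 - h/(-9) = 4 - h*(-1)/9 = 4 - (-1)*h/9 = 4 + h/9)
C(F, g) = -2 + 2*g (C(F, g) = (-2 + g) + g = -2 + 2*g)
z = 2 (z = -2 + 2*2 = -2 + 4 = 2)
J = -44300/9 (J = -886*(4 + (⅑)*14) = -886*(4 + 14/9) = -886*50/9 = -44300/9 ≈ -4922.2)
z*J = 2*(-44300/9) = -88600/9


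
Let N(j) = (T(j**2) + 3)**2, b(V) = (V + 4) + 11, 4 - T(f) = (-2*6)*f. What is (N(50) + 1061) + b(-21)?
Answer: 900421104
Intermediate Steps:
T(f) = 4 + 12*f (T(f) = 4 - (-2*6)*f = 4 - (-12)*f = 4 + 12*f)
b(V) = 15 + V (b(V) = (4 + V) + 11 = 15 + V)
N(j) = (7 + 12*j**2)**2 (N(j) = ((4 + 12*j**2) + 3)**2 = (7 + 12*j**2)**2)
(N(50) + 1061) + b(-21) = ((7 + 12*50**2)**2 + 1061) + (15 - 21) = ((7 + 12*2500)**2 + 1061) - 6 = ((7 + 30000)**2 + 1061) - 6 = (30007**2 + 1061) - 6 = (900420049 + 1061) - 6 = 900421110 - 6 = 900421104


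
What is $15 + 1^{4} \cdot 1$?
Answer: $16$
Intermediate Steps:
$15 + 1^{4} \cdot 1 = 15 + 1 \cdot 1 = 15 + 1 = 16$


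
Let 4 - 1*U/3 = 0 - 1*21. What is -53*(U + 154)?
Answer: -12137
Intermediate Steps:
U = 75 (U = 12 - 3*(0 - 1*21) = 12 - 3*(0 - 21) = 12 - 3*(-21) = 12 + 63 = 75)
-53*(U + 154) = -53*(75 + 154) = -53*229 = -12137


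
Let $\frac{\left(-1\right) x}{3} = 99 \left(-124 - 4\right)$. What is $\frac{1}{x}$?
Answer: $\frac{1}{38016} \approx 2.6305 \cdot 10^{-5}$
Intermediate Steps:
$x = 38016$ ($x = - 3 \cdot 99 \left(-124 - 4\right) = - 3 \cdot 99 \left(-128\right) = \left(-3\right) \left(-12672\right) = 38016$)
$\frac{1}{x} = \frac{1}{38016}$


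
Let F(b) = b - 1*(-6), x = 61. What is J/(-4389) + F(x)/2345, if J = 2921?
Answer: -13978/21945 ≈ -0.63696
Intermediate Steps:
F(b) = 6 + b (F(b) = b + 6 = 6 + b)
J/(-4389) + F(x)/2345 = 2921/(-4389) + (6 + 61)/2345 = 2921*(-1/4389) + 67*(1/2345) = -2921/4389 + 1/35 = -13978/21945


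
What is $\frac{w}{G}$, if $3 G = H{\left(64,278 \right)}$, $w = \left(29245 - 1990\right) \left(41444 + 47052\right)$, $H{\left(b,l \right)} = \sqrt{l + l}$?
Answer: $\frac{3617937720 \sqrt{139}}{139} \approx 3.0687 \cdot 10^{8}$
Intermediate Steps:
$H{\left(b,l \right)} = \sqrt{2} \sqrt{l}$ ($H{\left(b,l \right)} = \sqrt{2 l} = \sqrt{2} \sqrt{l}$)
$w = 2411958480$ ($w = 27255 \cdot 88496 = 2411958480$)
$G = \frac{2 \sqrt{139}}{3}$ ($G = \frac{\sqrt{2} \sqrt{278}}{3} = \frac{2 \sqrt{139}}{3} \approx 7.8599$)
$\frac{w}{G} = \frac{2411958480}{\frac{2}{3} \sqrt{139}} = 2411958480 \frac{3 \sqrt{139}}{278} = \frac{3617937720 \sqrt{139}}{139}$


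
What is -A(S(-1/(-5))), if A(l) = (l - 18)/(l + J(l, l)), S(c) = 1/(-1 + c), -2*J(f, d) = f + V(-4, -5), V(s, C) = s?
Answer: 14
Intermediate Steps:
J(f, d) = 2 - f/2 (J(f, d) = -(f - 4)/2 = -(-4 + f)/2 = 2 - f/2)
A(l) = (-18 + l)/(2 + l/2) (A(l) = (l - 18)/(l + (2 - l/2)) = (-18 + l)/(2 + l/2))
-A(S(-1/(-5))) = -2*(-18 + 1/(-1 - 1/(-5)))/(4 + 1/(-1 - 1/(-5))) = -2*(-18 + 1/(-1 - 1*(-⅕)))/(4 + 1/(-1 - 1*(-⅕))) = -2*(-18 + 1/(-1 + ⅕))/(4 + 1/(-1 + ⅕)) = -2*(-18 + 1/(-⅘))/(4 + 1/(-⅘)) = -2*(-18 - 5/4)/(4 - 5/4) = -2*(-77)/(11/4*4) = -2*4*(-77)/(11*4) = -1*(-14) = 14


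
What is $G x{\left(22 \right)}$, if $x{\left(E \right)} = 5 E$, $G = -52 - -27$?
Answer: $-2750$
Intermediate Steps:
$G = -25$ ($G = -52 + 27 = -25$)
$G x{\left(22 \right)} = - 25 \cdot 5 \cdot 22 = \left(-25\right) 110 = -2750$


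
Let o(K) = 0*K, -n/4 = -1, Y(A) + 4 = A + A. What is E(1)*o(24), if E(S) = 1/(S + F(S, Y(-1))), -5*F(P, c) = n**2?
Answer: 0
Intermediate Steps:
Y(A) = -4 + 2*A (Y(A) = -4 + (A + A) = -4 + 2*A)
n = 4 (n = -4*(-1) = 4)
o(K) = 0
F(P, c) = -16/5 (F(P, c) = -1/5*4**2 = -1/5*16 = -16/5)
E(S) = 1/(-16/5 + S) (E(S) = 1/(S - 16/5) = 1/(-16/5 + S))
E(1)*o(24) = (5/(-16 + 5*1))*0 = (5/(-16 + 5))*0 = (5/(-11))*0 = (5*(-1/11))*0 = -5/11*0 = 0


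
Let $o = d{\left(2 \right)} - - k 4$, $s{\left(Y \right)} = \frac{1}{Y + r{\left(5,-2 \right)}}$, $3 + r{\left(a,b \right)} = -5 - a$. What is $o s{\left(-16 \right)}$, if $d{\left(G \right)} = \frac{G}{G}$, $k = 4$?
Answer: $- \frac{17}{29} \approx -0.58621$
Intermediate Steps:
$r{\left(a,b \right)} = -8 - a$ ($r{\left(a,b \right)} = -3 - \left(5 + a\right) = -8 - a$)
$s{\left(Y \right)} = \frac{1}{-13 + Y}$ ($s{\left(Y \right)} = \frac{1}{Y - 13} = \frac{1}{-13 + Y}$)
$d{\left(G \right)} = 1$
$o = 17$ ($o = 1 - \left(-1\right) 4 \cdot 4 = 1 - \left(-4\right) 4 = 1 - -16 = 1 + 16 = 17$)
$o s{\left(-16 \right)} = \frac{17}{-13 - 16} = \frac{17}{-29} = 17 \left(- \frac{1}{29}\right) = - \frac{17}{29}$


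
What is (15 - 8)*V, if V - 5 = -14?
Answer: -63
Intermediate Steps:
V = -9 (V = 5 - 14 = -9)
(15 - 8)*V = (15 - 8)*(-9) = 7*(-9) = -63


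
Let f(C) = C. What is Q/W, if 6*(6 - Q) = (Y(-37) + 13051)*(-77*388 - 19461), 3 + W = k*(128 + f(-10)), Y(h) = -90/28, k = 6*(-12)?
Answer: -9012340957/713916 ≈ -12624.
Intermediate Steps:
k = -72
Y(h) = -45/14 (Y(h) = -90*1/28 = -45/14)
W = -8499 (W = -3 - 72*(128 - 10) = -3 - 72*118 = -3 - 8496 = -8499)
Q = 9012340957/84 (Q = 6 - (-45/14 + 13051)*(-77*388 - 19461)/6 = 6 - 182669*(-29876 - 19461)/84 = 6 - 182669*(-49337)/84 = 6 - 1/6*(-9012340453/14) = 6 + 9012340453/84 = 9012340957/84 ≈ 1.0729e+8)
Q/W = (9012340957/84)/(-8499) = (9012340957/84)*(-1/8499) = -9012340957/713916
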